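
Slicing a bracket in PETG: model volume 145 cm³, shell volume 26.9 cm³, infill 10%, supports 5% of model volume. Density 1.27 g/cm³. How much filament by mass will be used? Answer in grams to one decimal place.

58.4 g

Interior volume = 145 − 26.9 = 118.1 cm³.
Infill deposited: 0.10 × 118.1 → 11.81 cm³.
Support: 0.05 × 145 → 7.25 cm³.
Deposited volume = 26.9 + 11.81 + 7.25, so 45.96 cm³.
Mass: 45.96 × 1.27 → 58.3692 g.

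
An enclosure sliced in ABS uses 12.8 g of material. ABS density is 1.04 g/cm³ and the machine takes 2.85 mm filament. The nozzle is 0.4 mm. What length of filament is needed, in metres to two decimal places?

1.93 m

Extruded volume: 12.8/1.04 = 12.3077 cm³ (12307.7 mm³).
Filament cross-section = π × (2.85/2)² = 6.3794 mm².
L = V/A = 12307.7/6.3794 = 1929.29 mm → 1.93 m.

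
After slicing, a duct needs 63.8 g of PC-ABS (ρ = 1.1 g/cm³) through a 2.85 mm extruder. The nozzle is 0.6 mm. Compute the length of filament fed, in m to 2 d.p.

9.09 m

Extruded volume: 63.8/1.1 = 58 cm³ (58000 mm³).
Cross-section of 2.85 mm filament: π·(2.85/2)² = 6.3794 mm².
L = V/A = 58000/6.3794 = 9091.76 mm → 9.09 m.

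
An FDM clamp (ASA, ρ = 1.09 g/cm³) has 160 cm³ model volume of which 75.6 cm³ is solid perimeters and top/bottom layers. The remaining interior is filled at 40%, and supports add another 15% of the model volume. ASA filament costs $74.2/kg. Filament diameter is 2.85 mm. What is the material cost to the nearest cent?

Interior volume = 160 − 75.6, so 84.4 cm³.
Infill volume = 0.40 × 84.4, so 33.76 cm³.
Support = 0.15 × 160 = 24 cm³.
Total printed volume: 75.6 + 33.76 + 24 → 133.36 cm³.
Mass = 133.36 × 1.09 = 145.3624 g.
At $74.2/kg: 145.3624/1000 × 74.2 = $10.79.

$10.79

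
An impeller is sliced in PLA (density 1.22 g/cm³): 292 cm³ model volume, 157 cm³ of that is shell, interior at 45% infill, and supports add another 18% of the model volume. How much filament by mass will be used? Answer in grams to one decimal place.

Interior volume = 292 − 157, so 135 cm³.
Deposited infill: 0.45 × 135 → 60.75 cm³.
Support = 0.18 × 292, so 52.56 cm³.
Total extruded = 157 + 60.75 + 52.56, so 270.31 cm³.
Mass: 270.31 × 1.22 → 329.7782 g.

329.8 g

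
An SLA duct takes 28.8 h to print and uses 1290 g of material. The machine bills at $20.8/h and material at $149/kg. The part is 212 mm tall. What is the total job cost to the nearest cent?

Machine cost: 20.8 × 28.8 → $599.04.
Feedstock cost = 149 × 1290/1000, so $192.21.
Total = 599.04 + 192.21 = $791.25.

$791.25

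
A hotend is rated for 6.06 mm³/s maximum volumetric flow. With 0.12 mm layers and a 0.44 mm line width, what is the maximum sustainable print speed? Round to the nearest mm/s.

115 mm/s

A = 0.12 × 0.44 = 0.0528 mm².
v_max = Q/A = 6.06/0.0528 = 114.77 mm/s → 115 mm/s.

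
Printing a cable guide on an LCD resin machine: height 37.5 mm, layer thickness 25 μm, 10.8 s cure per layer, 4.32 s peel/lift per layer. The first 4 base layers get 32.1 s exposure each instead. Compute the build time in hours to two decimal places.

Layers = ⌈37.5/0.025⌉ = 1500.
Bottom layers = 4 × (32.1 + 4.32) = 145.68 s.
Regular layers: 1496 × (10.8 + 4.32) → 22619.52 s.
Total = 145.68 + 22619.52 = 22765.2 s = 6.32 hours.

6.32 hours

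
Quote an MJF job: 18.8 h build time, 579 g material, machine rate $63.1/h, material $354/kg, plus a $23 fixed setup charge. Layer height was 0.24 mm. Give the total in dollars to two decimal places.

Time charge: 63.1 × 18.8 → $1186.28.
Material charge = 354 × 579/1000, so $204.966.
Total = 1186.28 + 204.966 + 23 = 1414.246 ≈ $1414.25.

$1414.25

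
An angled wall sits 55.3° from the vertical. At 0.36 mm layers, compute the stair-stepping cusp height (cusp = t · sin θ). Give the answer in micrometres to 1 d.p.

sin(55.3°) = 0.8221, so cusp = 0.36 × 0.8221 = 0.295956 mm → 296.0 μm.

296.0 μm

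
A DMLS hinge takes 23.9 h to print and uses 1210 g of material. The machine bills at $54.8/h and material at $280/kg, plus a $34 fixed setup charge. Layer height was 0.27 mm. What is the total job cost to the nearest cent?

Machine cost = 54.8 × 23.9, so $1309.72.
Material cost: 280 × 1210/1000 → $338.80.
Total = 1309.72 + 338.80 + 34 = $1682.52.

$1682.52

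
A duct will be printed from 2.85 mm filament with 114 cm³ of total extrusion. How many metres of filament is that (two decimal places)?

Cross-section of 2.85 mm filament: π·(2.85/2)² = 6.3794 mm².
L = 114000 mm³ / 6.3794 mm² = 17870.02 mm, i.e. 17.87 m.

17.87 m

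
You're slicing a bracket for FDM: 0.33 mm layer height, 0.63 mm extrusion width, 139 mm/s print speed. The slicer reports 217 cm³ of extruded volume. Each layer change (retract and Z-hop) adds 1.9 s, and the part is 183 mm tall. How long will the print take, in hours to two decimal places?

2.38 hours

Bead cross-section: 0.33 × 0.63 → 0.2079 mm².
Total extruded path = 217000/0.2079 = 1043771 mm.
Time extruding = 1043771 / 139 = 7509.1 s.
Number of layers: 183 / 0.33 → 555 (rounded up).
Layer-change overhead: 555 × 1.9 → 1054.5 s.
Altogether 7509.1 + 1054.5 = 8563.6 s, i.e. 2.38 hours.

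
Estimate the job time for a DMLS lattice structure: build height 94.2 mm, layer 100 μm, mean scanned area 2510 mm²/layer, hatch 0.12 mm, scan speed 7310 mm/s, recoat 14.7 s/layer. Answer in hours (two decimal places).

4.60 hours

Number of layers: 94.2 / 0.1 → 942 (rounded up).
Per-layer scan distance: 2510 / 0.12 → 20916.7 mm.
Per-layer scan time = 20916.7 / 7310, so 2.8614 s.
Layer cycle = 2.8614 + 14.7 = 17.5614 s.
942 layers × 17.5614 s/layer = 16542.8388 s, i.e. 4.60 hours.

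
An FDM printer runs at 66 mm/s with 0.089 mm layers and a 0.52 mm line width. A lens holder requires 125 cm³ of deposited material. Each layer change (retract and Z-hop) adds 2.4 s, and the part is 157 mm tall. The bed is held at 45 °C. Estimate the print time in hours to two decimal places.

Extrusion cross-section: 0.089 × 0.52 → 0.04628 mm².
Path length: 125000 mm³ / 0.04628 mm² → 2700950.7 mm.
Print-move time = 2700950.7 / 66 = 40923.5 s.
Number of layers: 157 / 0.089 → 1765 (rounded up).
Non-print overhead: 1765 × 2.4 → 4236 s.
Altogether 40923.5 + 4236 = 45159.5 s, i.e. 12.54 hours.

12.54 hours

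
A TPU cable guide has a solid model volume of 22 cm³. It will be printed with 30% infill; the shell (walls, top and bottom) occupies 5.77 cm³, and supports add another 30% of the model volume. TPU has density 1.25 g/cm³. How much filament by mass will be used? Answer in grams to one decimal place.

Interior volume = 22 − 5.77, so 16.23 cm³.
Infill deposited = 0.30 × 16.23 = 4.869 cm³.
Support = 0.30 × 22, so 6.6 cm³.
Total extruded = 5.77 + 4.869 + 6.6 = 17.239 cm³.
Mass = 17.239 × 1.25 = 21.54875 g.

21.5 g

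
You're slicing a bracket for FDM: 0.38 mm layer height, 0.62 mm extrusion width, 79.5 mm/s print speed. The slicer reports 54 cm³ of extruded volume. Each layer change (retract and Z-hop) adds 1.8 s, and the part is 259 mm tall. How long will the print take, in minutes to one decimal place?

Bead cross-section: 0.38 × 0.62 → 0.2356 mm².
Total extruded path = 54000/0.2356 = 229202 mm.
Print-move time: 229202 / 79.5 → 2883 s.
Layers = ⌈259/0.38⌉ = 682.
Non-print overhead = 682 × 1.8 = 1227.6 s.
Total = 2883 + 1227.6 = 4110.6 s = 68.5 minutes.

68.5 minutes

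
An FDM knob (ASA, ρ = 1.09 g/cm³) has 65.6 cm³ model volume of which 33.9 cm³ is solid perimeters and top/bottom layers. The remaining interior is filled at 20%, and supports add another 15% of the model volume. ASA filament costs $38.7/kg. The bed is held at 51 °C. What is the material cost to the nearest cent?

$2.11

Volume inside the shell = 65.6 − 33.9, so 31.7 cm³.
Infill deposited = 0.20 × 31.7 = 6.34 cm³.
Support = 0.15 × 65.6, so 9.84 cm³.
Total printed volume = 33.9 + 6.34 + 9.84 = 50.08 cm³.
Mass = 50.08 × 1.09 = 54.5872 g.
Cost = 54.5872 g / 1000 × $38.7/kg = $2.11.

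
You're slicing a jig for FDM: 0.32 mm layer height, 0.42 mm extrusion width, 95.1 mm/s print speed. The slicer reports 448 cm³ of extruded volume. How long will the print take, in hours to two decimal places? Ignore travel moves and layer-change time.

9.74 hours

Bead cross-section = 0.32 × 0.42 = 0.1344 mm².
Toolpath length = 448 cm³ / 0.1344 mm² = 448000 / 0.1344 = 3333333.3 mm.
Time extruding: 3333333.3 / 95.1 → 35050.8 s.
Converting: 35050.8 s = 9.74 hours.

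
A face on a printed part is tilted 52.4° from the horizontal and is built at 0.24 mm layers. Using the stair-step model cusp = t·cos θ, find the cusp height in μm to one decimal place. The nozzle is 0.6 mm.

146.4 μm

h_c = t·cos θ = 0.24 × 0.6101 = 0.146424 mm (146.4 μm).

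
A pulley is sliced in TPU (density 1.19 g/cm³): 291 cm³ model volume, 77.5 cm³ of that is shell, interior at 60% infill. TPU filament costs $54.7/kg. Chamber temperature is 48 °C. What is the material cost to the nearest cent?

$13.38

Infill region = 291 − 77.5 = 213.5 cm³.
Infill volume = 0.60 × 213.5, so 128.1 cm³.
Total extruded = 77.5 + 128.1 = 205.6 cm³.
Mass: 205.6 × 1.19 → 244.664 g.
Cost = 244.664 g / 1000 × $54.7/kg = $13.38.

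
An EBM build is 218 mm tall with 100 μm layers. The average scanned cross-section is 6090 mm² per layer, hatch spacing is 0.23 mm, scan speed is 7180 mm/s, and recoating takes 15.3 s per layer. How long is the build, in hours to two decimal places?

Number of layers: 218 / 0.1 → 2180 (rounded up).
Scan path per layer = 6090 / 0.23, so 26478.3 mm.
Scan time per layer = 26478.3 / 7180 = 3.6878 s.
Per-layer time = 3.6878 + 15.3 = 18.9878 s.
Build time = 2180 × 18.9878 = 41393.404 s = 11.50 hours.

11.50 hours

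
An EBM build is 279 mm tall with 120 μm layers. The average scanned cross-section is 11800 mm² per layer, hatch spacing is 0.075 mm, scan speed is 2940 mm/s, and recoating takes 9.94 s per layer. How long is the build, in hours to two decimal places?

Layers = ⌈279/0.12⌉ = 2325.
Hatch length per layer = 11800 / 0.075, so 157333.3 mm.
Per-layer scan time = 157333.3 / 2940 = 53.5147 s.
Time per layer = 53.5147 + 9.94, so 63.4547 s.
Total: 2325 × 63.4547 s = 147532.1775 s → 40.98 hours.

40.98 hours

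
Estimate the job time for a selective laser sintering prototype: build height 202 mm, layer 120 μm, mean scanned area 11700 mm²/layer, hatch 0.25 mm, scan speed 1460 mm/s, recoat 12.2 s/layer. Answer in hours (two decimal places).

20.70 hours

Layers = ⌈202/0.12⌉ = 1684.
Hatch length per layer = 11700 / 0.25 = 46800 mm.
Laser time per layer: 46800 / 1460 → 32.0548 s.
Per-layer time = 32.0548 + 12.2 = 44.2548 s.
1684 layers × 44.2548 s/layer = 74525.0832 s, i.e. 20.70 hours.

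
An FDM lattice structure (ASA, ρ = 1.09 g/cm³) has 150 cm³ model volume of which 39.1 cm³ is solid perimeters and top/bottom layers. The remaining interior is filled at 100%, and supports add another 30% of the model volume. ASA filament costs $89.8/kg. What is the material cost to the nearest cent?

Interior volume = 150 − 39.1, so 110.9 cm³.
Infill volume = 1.00 × 110.9, so 110.9 cm³.
Support = 0.30 × 150, so 45 cm³.
Deposited volume = 39.1 + 110.9 + 45 = 195 cm³.
Mass = 195 × 1.09 = 212.55 g.
At $89.8/kg: 212.55/1000 × 89.8 = $19.09.

$19.09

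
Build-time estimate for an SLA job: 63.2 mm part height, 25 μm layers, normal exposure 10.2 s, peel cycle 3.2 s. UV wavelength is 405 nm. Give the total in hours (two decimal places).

Layer count = ceil(63.2 / 0.025) = 2528.
Cycle time = 10.2 + 3.2 = 13.4 s.
Build time: 2528 × 13.4 s = 33875.2 s, i.e. 9.41 hours.

9.41 hours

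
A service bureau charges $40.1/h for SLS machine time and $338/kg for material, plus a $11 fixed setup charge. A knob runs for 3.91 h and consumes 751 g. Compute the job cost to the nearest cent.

Machine cost: 40.1 × 3.91 → $156.791.
Material charge = 338 × 751/1000, so $253.838.
Adding setup: 156.791 + 253.838 + 11 → 421.629 ≈ $421.63.

$421.63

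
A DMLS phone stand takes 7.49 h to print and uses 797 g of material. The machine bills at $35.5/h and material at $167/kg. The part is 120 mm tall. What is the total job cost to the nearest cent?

Machine cost: 35.5 × 7.49 → $265.895.
Feedstock cost: 167 × 797/1000 → $133.099.
Job cost: 265.895 + 133.099 = 398.994 ≈ $398.99.

$398.99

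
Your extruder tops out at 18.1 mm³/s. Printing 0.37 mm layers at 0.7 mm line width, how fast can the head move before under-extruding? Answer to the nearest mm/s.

70 mm/s

Bead cross-section = 0.37 × 0.7, so 0.259 mm².
v_max = Q/A = 18.1/0.259 = 69.88 mm/s → 70 mm/s.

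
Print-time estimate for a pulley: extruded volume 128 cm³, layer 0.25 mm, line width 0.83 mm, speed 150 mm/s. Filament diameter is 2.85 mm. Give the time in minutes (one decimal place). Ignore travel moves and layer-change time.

Extrusion cross-section = 0.25 × 0.83 = 0.2075 mm².
Toolpath length = 128 cm³ / 0.2075 mm² = 128000 / 0.2075 = 616867.5 mm.
Print-move time = 616867.5 / 150 = 4112.5 s.
In the requested units: 4112.5 s = 68.5 minutes.

68.5 minutes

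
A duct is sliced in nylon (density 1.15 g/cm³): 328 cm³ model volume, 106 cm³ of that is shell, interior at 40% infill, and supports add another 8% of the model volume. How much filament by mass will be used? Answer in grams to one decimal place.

254.2 g

Volume inside the shell = 328 − 106, so 222 cm³.
Infill volume: 0.40 × 222 → 88.8 cm³.
Support: 0.08 × 328 → 26.24 cm³.
Total printed volume = 106 + 88.8 + 26.24, so 221.04 cm³.
Mass = 221.04 × 1.15, so 254.196 g.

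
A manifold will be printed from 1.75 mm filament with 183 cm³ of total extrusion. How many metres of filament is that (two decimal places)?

76.08 m

Filament cross-section = π × (1.75/2)² = 2.4053 mm².
Length = 183 cm³ / 2.4053 mm² = 183000 / 2.4053 = 76081.99 mm = 76.08 m.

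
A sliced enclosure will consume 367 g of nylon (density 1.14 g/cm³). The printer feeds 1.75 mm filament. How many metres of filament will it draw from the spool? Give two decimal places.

133.84 m

Volume = 367 g / 1.14 g·cm⁻³ = 321.9298 cm³ = 321929.8 mm³.
Filament cross-section = π × (1.75/2)² = 2.4053 mm².
Length = 321929.8 / 2.4053 = 133841.85 mm = 133.84 m.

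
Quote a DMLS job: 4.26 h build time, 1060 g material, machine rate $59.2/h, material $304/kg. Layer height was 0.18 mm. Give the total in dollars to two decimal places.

Machine cost = 59.2 × 4.26 = $252.192.
Feedstock cost = 304 × 1060/1000, so $322.24.
Total = 252.192 + 322.24 = 574.432 ≈ $574.43.

$574.43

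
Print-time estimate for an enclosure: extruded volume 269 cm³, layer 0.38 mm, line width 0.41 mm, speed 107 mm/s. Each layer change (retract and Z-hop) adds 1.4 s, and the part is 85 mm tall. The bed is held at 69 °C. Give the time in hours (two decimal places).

4.57 hours

Extrusion cross-section: 0.38 × 0.41 → 0.1558 mm².
Toolpath length = 269 cm³ / 0.1558 mm² = 269000 / 0.1558 = 1726572.5 mm.
Extrusion time: 1726572.5 / 107 → 16136.2 s.
Number of layers: 85 / 0.38 → 224 (rounded up).
Z-hop total = 224 × 1.4, so 313.6 s.
Total = 16136.2 + 313.6 = 16449.8 s = 4.57 hours.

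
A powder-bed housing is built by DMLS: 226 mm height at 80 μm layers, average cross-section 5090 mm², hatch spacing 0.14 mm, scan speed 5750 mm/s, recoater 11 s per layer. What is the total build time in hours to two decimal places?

13.59 hours

Number of layers: 226 / 0.08 → 2825 (rounded up).
Per-layer scan distance: 5090 / 0.14 → 36357.1 mm.
Laser time per layer = 36357.1 / 5750 = 6.323 s.
Per-layer time = 6.323 + 11, so 17.323 s.
Total: 2825 × 17.323 s = 48937.475 s → 13.59 hours.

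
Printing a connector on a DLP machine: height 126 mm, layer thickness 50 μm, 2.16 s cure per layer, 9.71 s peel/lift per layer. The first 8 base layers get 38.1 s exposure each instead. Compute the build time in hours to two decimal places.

8.39 hours

Layers = ⌈126/0.05⌉ = 2520.
Burn-in layers: 8 × (38.1 + 9.71) → 382.48 s.
Regular layers: 2512 × (2.16 + 9.71) → 29817.44 s.
Total = 382.48 + 29817.44 = 30199.92 s = 8.39 hours.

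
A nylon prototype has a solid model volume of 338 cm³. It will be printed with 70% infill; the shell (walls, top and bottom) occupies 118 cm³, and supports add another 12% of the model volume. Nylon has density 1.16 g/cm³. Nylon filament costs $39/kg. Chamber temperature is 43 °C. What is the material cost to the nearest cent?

$14.14

Volume inside the shell = 338 − 118, so 220 cm³.
Infill volume = 0.70 × 220 = 154 cm³.
Support = 0.12 × 338, so 40.56 cm³.
Total extruded = 118 + 154 + 40.56 = 312.56 cm³.
Mass: 312.56 × 1.16 → 362.5696 g.
At $39/kg: 362.5696/1000 × 39 = $14.14.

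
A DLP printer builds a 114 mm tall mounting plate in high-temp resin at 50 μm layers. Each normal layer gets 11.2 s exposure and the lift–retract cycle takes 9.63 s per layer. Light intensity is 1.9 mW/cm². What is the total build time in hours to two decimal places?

Number of layers: 114 / 0.05 → 2280 (rounded up).
Per-layer time = 11.2 + 9.63, so 20.83 s.
Build time: 2280 × 20.83 s = 47492.4 s, i.e. 13.19 hours.

13.19 hours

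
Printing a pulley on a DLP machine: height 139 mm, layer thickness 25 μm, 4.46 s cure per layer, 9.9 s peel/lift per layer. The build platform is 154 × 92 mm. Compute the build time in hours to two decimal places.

22.18 hours

Number of layers: 139 / 0.025 → 5560 (rounded up).
Cycle time = 4.46 + 9.9, so 14.36 s.
Total = 5560 × 14.36 = 79841.6 s = 22.18 hours.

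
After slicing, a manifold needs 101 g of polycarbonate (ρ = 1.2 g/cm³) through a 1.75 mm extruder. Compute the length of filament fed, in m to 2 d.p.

Extruded volume: 101/1.2 = 84.1667 cm³ (84166.7 mm³).
Filament cross-section = π × (1.75/2)² = 2.4053 mm².
L = V/A = 84166.7/2.4053 = 34992.18 mm → 34.99 m.

34.99 m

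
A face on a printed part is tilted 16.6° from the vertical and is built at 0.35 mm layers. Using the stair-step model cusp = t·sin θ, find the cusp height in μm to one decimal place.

100.0 μm

Cusp = layer height × sin(16.6°) = 0.35 × 0.2857 = 0.099995 mm = 100.0 μm.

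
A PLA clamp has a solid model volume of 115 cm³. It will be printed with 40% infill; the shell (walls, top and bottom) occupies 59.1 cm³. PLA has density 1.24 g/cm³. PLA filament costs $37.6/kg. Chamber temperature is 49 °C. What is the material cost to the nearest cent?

Infill region: 115 − 59.1 → 55.9 cm³.
Infill deposited = 0.40 × 55.9, so 22.36 cm³.
Deposited volume = 59.1 + 22.36 = 81.46 cm³.
Mass: 81.46 × 1.24 → 101.0104 g.
At $37.6/kg: 101.0104/1000 × 37.6 = $3.80.

$3.80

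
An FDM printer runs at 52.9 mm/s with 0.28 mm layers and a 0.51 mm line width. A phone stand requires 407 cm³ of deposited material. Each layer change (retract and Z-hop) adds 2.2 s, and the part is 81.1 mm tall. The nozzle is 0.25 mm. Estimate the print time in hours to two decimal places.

15.14 hours

Bead cross-section = 0.28 × 0.51, so 0.1428 mm².
Path length: 407000 mm³ / 0.1428 mm² → 2850140.1 mm.
Time extruding = 2850140.1 / 52.9, so 53877.9 s.
Number of layers: 81.1 / 0.28 → 290 (rounded up).
Z-hop total = 290 × 2.2 = 638 s.
Total = 53877.9 + 638 = 54515.9 s = 15.14 hours.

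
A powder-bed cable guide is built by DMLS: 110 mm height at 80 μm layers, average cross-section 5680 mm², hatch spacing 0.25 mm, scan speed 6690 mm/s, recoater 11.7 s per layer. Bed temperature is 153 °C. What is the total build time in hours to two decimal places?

5.77 hours

Layers = ⌈110/0.08⌉ = 1375.
Hatch length per layer = 5680 / 0.25, so 22720 mm.
Laser time per layer = 22720 / 6690, so 3.3961 s.
Layer cycle = 3.3961 + 11.7 = 15.0961 s.
1375 layers × 15.0961 s/layer = 20757.1375 s, i.e. 5.77 hours.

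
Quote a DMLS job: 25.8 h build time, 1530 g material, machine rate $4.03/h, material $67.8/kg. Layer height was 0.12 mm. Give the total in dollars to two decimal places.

Machine-time cost = 4.03 × 25.8 = $103.974.
Feedstock cost: 67.8 × 1530/1000 → $103.734.
Job cost: 103.974 + 103.734 = 207.708 ≈ $207.71.

$207.71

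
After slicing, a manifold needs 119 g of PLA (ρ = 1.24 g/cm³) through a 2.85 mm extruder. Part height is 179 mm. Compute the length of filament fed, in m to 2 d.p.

15.04 m

Volume = 119 g / 1.24 g·cm⁻³ = 95.9677 cm³ = 95967.7 mm³.
Cross-section of 2.85 mm filament: π·(2.85/2)² = 6.3794 mm².
L = V/A = 95967.7/6.3794 = 15043.37 mm → 15.04 m.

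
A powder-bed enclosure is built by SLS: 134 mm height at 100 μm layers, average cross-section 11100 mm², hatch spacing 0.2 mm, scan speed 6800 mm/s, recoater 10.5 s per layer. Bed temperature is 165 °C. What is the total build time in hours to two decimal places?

Layer count = ceil(134 / 0.1) = 1340.
Per-layer scan distance = 11100 / 0.2, so 55500 mm.
Per-layer scan time: 55500 / 6800 → 8.1618 s.
Per-layer time = 8.1618 + 10.5, so 18.6618 s.
Build time = 1340 × 18.6618 = 25006.812 s = 6.95 hours.

6.95 hours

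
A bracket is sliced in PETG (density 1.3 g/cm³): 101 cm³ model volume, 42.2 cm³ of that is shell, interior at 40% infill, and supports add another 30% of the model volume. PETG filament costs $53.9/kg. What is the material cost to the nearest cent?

$6.73

Interior volume = 101 − 42.2, so 58.8 cm³.
Infill deposited = 0.40 × 58.8 = 23.52 cm³.
Support: 0.30 × 101 → 30.3 cm³.
Deposited volume = 42.2 + 23.52 + 30.3 = 96.02 cm³.
Mass: 96.02 × 1.3 → 124.826 g.
Cost = 124.826 g / 1000 × $53.9/kg = $6.73.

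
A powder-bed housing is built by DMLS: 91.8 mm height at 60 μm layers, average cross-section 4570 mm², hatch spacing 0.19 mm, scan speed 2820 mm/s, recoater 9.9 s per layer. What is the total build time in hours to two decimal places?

7.83 hours

Layers = ⌈91.8/0.06⌉ = 1530.
Scan path per layer = 4570 / 0.19, so 24052.6 mm.
Scan time per layer = 24052.6 / 2820 = 8.5293 s.
Layer cycle: 8.5293 + 9.9 → 18.4293 s.
Build time = 1530 × 18.4293 = 28196.829 s = 7.83 hours.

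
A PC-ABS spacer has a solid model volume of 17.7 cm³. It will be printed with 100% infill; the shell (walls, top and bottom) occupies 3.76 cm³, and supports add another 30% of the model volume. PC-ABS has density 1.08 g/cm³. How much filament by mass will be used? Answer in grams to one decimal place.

24.9 g

Volume inside the shell = 17.7 − 3.76, so 13.94 cm³.
Infill volume = 1.00 × 13.94 = 13.94 cm³.
Support: 0.30 × 17.7 → 5.31 cm³.
Total printed volume = 3.76 + 13.94 + 5.31, so 23.01 cm³.
Mass = 23.01 × 1.08 = 24.8508 g.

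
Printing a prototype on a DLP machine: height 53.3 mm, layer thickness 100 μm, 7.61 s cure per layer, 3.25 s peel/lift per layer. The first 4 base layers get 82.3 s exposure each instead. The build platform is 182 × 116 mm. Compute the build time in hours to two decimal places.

Layers = ⌈53.3/0.1⌉ = 533.
Base layers: 4 × (82.3 + 3.25) → 342.2 s.
Remaining layers = 529 × (7.61 + 3.25) = 5744.94 s.
Total = 342.2 + 5744.94 = 6087.14 s = 1.69 hours.

1.69 hours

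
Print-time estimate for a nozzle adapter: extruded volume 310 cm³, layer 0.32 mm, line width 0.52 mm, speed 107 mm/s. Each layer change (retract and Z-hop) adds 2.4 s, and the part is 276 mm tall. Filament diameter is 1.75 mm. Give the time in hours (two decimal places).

Line area = 0.32 × 0.52 = 0.1664 mm².
Total extruded path = 310000/0.1664 = 1862980.8 mm.
Extrusion time = 1862980.8 / 107, so 17411 s.
Layer count = ceil(276 / 0.32) = 863.
Layer-change overhead = 863 × 2.4 = 2071.2 s.
Altogether 17411 + 2071.2 = 19482.2 s, i.e. 5.41 hours.

5.41 hours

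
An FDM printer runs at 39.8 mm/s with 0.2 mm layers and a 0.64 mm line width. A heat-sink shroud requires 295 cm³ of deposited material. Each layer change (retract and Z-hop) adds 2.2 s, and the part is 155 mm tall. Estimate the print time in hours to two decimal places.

16.56 hours

Line area = 0.2 × 0.64 = 0.128 mm².
Total extruded path = 295000/0.128 = 2304687.5 mm.
Print-move time = 2304687.5 / 39.8 = 57906.7 s.
Layers = ⌈155/0.2⌉ = 775.
Layer-change overhead = 775 × 2.2, so 1705 s.
Altogether 57906.7 + 1705 = 59611.7 s, i.e. 16.56 hours.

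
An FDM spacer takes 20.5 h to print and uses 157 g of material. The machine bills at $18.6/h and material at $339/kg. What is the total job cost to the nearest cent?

Time charge: 18.6 × 20.5 → $381.30.
Feedstock cost = 339 × 157/1000 = $53.223.
Job cost: 381.30 + 53.223 = 434.523 ≈ $434.52.

$434.52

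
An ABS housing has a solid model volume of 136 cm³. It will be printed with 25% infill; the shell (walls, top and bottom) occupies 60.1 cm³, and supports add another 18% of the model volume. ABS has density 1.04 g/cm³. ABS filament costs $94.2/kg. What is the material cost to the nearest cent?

Interior volume = 136 − 60.1, so 75.9 cm³.
Deposited infill = 0.25 × 75.9, so 18.975 cm³.
Support: 0.18 × 136 → 24.48 cm³.
Deposited volume = 60.1 + 18.975 + 24.48, so 103.555 cm³.
Mass = 103.555 × 1.04 = 107.6972 g.
Cost = 107.6972 g / 1000 × $94.2/kg = $10.15.

$10.15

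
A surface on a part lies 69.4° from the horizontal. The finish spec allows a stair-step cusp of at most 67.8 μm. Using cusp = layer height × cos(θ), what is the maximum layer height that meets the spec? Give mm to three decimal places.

0.193 mm

Layer height = cusp / cos(69.4°) = 0.0678 / 0.3518 = 0.193 mm.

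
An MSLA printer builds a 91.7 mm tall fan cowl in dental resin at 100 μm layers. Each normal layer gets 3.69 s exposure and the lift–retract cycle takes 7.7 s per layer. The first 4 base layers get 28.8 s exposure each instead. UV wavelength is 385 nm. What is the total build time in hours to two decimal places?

2.93 hours

Layer count = ceil(91.7 / 0.1) = 917.
Base layers: 4 × (28.8 + 7.7) → 146 s.
Regular layers: 913 × (3.69 + 7.7) → 10399.07 s.
Total = 146 + 10399.07 = 10545.07 s = 2.93 hours.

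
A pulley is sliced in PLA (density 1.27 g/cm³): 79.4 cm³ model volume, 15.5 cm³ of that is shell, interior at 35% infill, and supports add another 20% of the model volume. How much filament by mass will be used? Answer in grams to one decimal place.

Volume inside the shell = 79.4 − 15.5, so 63.9 cm³.
Infill deposited = 0.35 × 63.9 = 22.365 cm³.
Support: 0.20 × 79.4 → 15.88 cm³.
Total printed volume = 15.5 + 22.365 + 15.88 = 53.745 cm³.
Mass = 53.745 × 1.27 = 68.25615 g.

68.3 g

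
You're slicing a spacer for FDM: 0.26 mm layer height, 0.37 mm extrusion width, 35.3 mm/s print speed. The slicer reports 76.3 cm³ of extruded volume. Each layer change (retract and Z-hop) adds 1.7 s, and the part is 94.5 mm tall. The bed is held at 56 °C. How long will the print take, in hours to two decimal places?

6.41 hours

Line area = 0.26 × 0.37, so 0.0962 mm².
Toolpath length = 76.3 cm³ / 0.0962 mm² = 76300 / 0.0962 = 793139.3 mm.
Time extruding = 793139.3 / 35.3, so 22468.5 s.
Layer count = ceil(94.5 / 0.26) = 364.
Layer-change overhead: 364 × 1.7 → 618.8 s.
Total = 22468.5 + 618.8 = 23087.3 s = 6.41 hours.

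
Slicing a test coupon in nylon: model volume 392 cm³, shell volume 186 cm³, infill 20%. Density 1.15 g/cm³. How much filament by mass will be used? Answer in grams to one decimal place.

261.3 g

Interior volume = 392 − 186 = 206 cm³.
Infill volume: 0.20 × 206 → 41.2 cm³.
Deposited volume = 186 + 41.2, so 227.2 cm³.
Mass = 227.2 × 1.15, so 261.28 g.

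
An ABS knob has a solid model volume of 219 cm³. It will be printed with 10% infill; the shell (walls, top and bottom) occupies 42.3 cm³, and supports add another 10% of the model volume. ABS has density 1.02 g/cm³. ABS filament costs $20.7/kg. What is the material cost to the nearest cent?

Volume inside the shell = 219 − 42.3 = 176.7 cm³.
Infill volume = 0.10 × 176.7, so 17.67 cm³.
Support = 0.10 × 219 = 21.9 cm³.
Total extruded: 42.3 + 17.67 + 21.9 → 81.87 cm³.
Mass = 81.87 × 1.02 = 83.5074 g.
At $20.7/kg: 83.5074/1000 × 20.7 = $1.73.

$1.73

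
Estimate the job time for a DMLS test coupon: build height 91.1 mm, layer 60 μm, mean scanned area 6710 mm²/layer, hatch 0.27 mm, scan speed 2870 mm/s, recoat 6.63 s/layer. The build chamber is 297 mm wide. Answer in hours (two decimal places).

Number of layers: 91.1 / 0.06 → 1519 (rounded up).
Scan path per layer = 6710 / 0.27, so 24851.9 mm.
Scan time per layer = 24851.9 / 2870, so 8.6592 s.
Time per layer: 8.6592 + 6.63 → 15.2892 s.
Build time = 1519 × 15.2892 = 23224.2948 s = 6.45 hours.

6.45 hours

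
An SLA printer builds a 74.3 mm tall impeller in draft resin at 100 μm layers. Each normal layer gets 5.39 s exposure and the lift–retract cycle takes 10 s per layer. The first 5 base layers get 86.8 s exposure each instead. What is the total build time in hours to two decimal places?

Layer count = ceil(74.3 / 0.1) = 743.
Bottom layers = 5 × (86.8 + 10) = 484 s.
Normal layers: 738 × (5.39 + 10) → 11357.82 s.
Total = 484 + 11357.82 = 11841.82 s = 3.29 hours.

3.29 hours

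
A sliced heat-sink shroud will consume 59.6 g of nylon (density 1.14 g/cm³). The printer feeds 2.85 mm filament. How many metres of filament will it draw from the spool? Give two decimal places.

8.20 m

Volume = 59.6 g / 1.14 g·cm⁻³ = 52.2807 cm³ = 52280.7 mm³.
Cross-section of 2.85 mm filament: π·(2.85/2)² = 6.3794 mm².
Length = 52280.7 / 6.3794 = 8195.24 mm = 8.20 m.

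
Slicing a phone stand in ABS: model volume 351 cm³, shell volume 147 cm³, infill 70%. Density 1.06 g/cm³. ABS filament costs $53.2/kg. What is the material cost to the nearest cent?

Volume inside the shell: 351 − 147 → 204 cm³.
Infill deposited = 0.70 × 204 = 142.8 cm³.
Deposited volume = 147 + 142.8 = 289.8 cm³.
Mass = 289.8 × 1.06 = 307.188 g.
Cost = 307.188 g / 1000 × $53.2/kg = $16.34.

$16.34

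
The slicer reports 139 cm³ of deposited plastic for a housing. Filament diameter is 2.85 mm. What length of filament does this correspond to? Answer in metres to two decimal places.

A = π r² = π × 1.425² = 6.3794 mm².
L = 139000 mm³ / 6.3794 mm² = 21788.88 mm, i.e. 21.79 m.

21.79 m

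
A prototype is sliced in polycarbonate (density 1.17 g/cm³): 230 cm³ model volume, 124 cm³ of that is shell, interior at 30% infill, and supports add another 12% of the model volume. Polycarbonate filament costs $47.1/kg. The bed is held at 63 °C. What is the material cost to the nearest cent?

Volume inside the shell = 230 − 124 = 106 cm³.
Infill deposited = 0.30 × 106 = 31.8 cm³.
Support = 0.12 × 230, so 27.6 cm³.
Deposited volume = 124 + 31.8 + 27.6, so 183.4 cm³.
Mass = 183.4 × 1.17 = 214.578 g.
Cost = 214.578 g / 1000 × $47.1/kg = $10.11.

$10.11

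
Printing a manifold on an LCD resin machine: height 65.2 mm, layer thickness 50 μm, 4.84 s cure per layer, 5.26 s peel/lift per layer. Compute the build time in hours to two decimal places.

3.66 hours

Layer count = ceil(65.2 / 0.05) = 1304.
Per-layer time = 4.84 + 5.26, so 10.1 s.
Build time: 1304 × 10.1 s = 13170.4 s, i.e. 3.66 hours.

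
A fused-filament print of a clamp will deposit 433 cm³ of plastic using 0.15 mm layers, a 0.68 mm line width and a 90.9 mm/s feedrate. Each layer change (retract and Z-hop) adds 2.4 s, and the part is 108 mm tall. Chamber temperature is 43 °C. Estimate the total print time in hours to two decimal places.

Line area: 0.15 × 0.68 → 0.102 mm².
Toolpath length = 433 cm³ / 0.102 mm² = 433000 / 0.102 = 4245098 mm.
Print-move time: 4245098 / 90.9 → 46700.7 s.
Number of layers: 108 / 0.15 → 720 (rounded up).
Z-hop total = 720 × 2.4, so 1728 s.
Altogether 46700.7 + 1728 = 48428.7 s, i.e. 13.45 hours.

13.45 hours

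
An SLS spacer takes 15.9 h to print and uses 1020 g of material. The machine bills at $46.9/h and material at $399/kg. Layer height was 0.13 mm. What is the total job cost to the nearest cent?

Machine-time cost = 46.9 × 15.9 = $745.71.
Feedstock cost = 399 × 1020/1000, so $406.98.
Job cost: 745.71 + 406.98 = $1152.69.

$1152.69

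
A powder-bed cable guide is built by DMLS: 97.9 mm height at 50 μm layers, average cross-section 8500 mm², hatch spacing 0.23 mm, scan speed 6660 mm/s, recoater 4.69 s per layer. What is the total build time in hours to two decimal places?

Layer count = ceil(97.9 / 0.05) = 1958.
Scan path per layer = 8500 / 0.23 = 36956.5 mm.
Per-layer scan time: 36956.5 / 6660 → 5.549 s.
Per-layer time = 5.549 + 4.69, so 10.239 s.
Total: 1958 × 10.239 s = 20047.962 s → 5.57 hours.

5.57 hours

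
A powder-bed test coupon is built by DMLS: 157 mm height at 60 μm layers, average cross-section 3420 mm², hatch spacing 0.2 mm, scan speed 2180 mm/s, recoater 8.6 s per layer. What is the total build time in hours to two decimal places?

11.95 hours

Layers = ⌈157/0.06⌉ = 2617.
Scan path per layer: 3420 / 0.2 → 17100 mm.
Scan time per layer: 17100 / 2180 → 7.844 s.
Layer cycle = 7.844 + 8.6, so 16.444 s.
Total: 2617 × 16.444 s = 43033.948 s → 11.95 hours.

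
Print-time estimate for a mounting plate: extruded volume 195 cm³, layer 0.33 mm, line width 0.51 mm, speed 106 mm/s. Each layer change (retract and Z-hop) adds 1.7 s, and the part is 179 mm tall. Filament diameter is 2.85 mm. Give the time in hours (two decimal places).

Bead cross-section = 0.33 × 0.51 = 0.1683 mm².
Path length: 195000 mm³ / 0.1683 mm² → 1158645.3 mm.
Time extruding = 1158645.3 / 106, so 10930.6 s.
Layers = ⌈179/0.33⌉ = 543.
Z-hop total: 543 × 1.7 → 923.1 s.
Total = 10930.6 + 923.1 = 11853.7 s = 3.29 hours.

3.29 hours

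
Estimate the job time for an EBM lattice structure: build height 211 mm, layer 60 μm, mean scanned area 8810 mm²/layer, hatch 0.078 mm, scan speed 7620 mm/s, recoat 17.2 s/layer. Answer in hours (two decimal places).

Layers = ⌈211/0.06⌉ = 3517.
Hatch length per layer = 8810 / 0.078 = 112948.7 mm.
Beam time per layer = 112948.7 / 7620 = 14.8227 s.
Time per layer: 14.8227 + 17.2 → 32.0227 s.
Total: 3517 × 32.0227 s = 112623.8359 s → 31.28 hours.

31.28 hours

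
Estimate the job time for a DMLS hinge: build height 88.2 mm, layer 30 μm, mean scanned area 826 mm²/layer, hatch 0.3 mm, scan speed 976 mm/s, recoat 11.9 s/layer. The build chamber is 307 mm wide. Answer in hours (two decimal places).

Number of layers: 88.2 / 0.03 → 2940 (rounded up).
Hatch length per layer = 826 / 0.3, so 2753.3 mm.
Per-layer scan time = 2753.3 / 976 = 2.821 s.
Per-layer time = 2.821 + 11.9, so 14.721 s.
2940 layers × 14.721 s/layer = 43279.74 s, i.e. 12.02 hours.

12.02 hours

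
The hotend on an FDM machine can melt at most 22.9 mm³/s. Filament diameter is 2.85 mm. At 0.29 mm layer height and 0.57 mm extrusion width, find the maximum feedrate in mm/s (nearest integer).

139 mm/s

Extrusion cross-section = 0.29 × 0.57, so 0.1653 mm².
v_max = Q/A = 22.9/0.1653 = 138.54 mm/s → 139 mm/s.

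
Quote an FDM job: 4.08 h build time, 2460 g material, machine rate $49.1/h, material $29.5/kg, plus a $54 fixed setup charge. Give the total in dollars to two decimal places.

Machine-time cost = 49.1 × 4.08 = $200.328.
Feedstock cost = 29.5 × 2460/1000 = $72.57.
Total = 200.328 + 72.57 + 54 = 326.898 ≈ $326.90.

$326.90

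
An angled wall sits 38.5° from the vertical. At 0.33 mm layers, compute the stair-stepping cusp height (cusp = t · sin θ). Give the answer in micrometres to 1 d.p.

205.4 μm

h_c = t·sin θ = 0.33 × 0.6225 = 0.205425 mm (205.4 μm).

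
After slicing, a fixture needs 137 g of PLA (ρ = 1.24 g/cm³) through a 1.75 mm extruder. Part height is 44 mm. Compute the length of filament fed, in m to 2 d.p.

Volume = 137 g / 1.24 g·cm⁻³ = 110.4839 cm³ = 110483.9 mm³.
Cross-section of 1.75 mm filament: π·(1.75/2)² = 2.4053 mm².
L = V/A = 110483.9/2.4053 = 45933.52 mm → 45.93 m.

45.93 m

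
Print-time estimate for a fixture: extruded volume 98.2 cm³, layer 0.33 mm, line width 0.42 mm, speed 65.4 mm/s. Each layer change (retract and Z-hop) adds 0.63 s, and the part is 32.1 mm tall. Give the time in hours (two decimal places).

3.03 hours

Extrusion cross-section: 0.33 × 0.42 → 0.1386 mm².
Toolpath length = 98.2 cm³ / 0.1386 mm² = 98200 / 0.1386 = 708513.7 mm.
Time extruding: 708513.7 / 65.4 → 10833.5 s.
Layer count = ceil(32.1 / 0.33) = 98.
Layer-change overhead = 98 × 0.63, so 61.74 s.
Total = 10833.5 + 61.74 = 10895.24 s = 3.03 hours.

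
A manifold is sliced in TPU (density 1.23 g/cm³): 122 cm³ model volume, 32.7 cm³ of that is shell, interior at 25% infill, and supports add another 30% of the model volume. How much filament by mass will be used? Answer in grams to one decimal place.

Volume inside the shell = 122 − 32.7, so 89.3 cm³.
Infill volume = 0.25 × 89.3, so 22.325 cm³.
Support = 0.30 × 122 = 36.6 cm³.
Total extruded = 32.7 + 22.325 + 36.6 = 91.625 cm³.
Mass: 91.625 × 1.23 → 112.69875 g.

112.7 g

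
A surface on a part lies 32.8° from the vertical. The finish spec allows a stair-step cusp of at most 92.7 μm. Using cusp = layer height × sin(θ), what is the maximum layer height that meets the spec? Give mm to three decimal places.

sin(32.8°) = 0.5417; t_max = 0.0927/0.5417 = 0.171 mm.

0.171 mm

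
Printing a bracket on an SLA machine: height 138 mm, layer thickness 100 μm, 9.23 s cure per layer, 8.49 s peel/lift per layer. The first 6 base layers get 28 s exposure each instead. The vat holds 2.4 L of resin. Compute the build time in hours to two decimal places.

6.82 hours

Number of layers: 138 / 0.1 → 1380 (rounded up).
Bottom layers = 6 × (28 + 8.49), so 218.94 s.
Remaining layers = 1374 × (9.23 + 8.49), so 24347.28 s.
Sum: 218.94 + 24347.28 = 24566.22 s → 6.82 hours.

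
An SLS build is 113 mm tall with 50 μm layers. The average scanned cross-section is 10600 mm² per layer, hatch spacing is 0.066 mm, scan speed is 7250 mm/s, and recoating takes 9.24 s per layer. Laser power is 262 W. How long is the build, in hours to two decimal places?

19.71 hours

Number of layers: 113 / 0.05 → 2260 (rounded up).
Hatch length per layer: 10600 / 0.066 → 160606.1 mm.
Per-layer scan time = 160606.1 / 7250 = 22.1526 s.
Time per layer = 22.1526 + 9.24, so 31.3926 s.
Build time = 2260 × 31.3926 = 70947.276 s = 19.71 hours.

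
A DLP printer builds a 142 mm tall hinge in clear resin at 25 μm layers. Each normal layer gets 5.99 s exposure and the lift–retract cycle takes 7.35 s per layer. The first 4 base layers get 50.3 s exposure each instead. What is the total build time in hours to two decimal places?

21.10 hours

Layer count = ceil(142 / 0.025) = 5680.
Base layers = 4 × (50.3 + 7.35) = 230.6 s.
Normal layers = 5676 × (5.99 + 7.35), so 75717.84 s.
Sum: 230.6 + 75717.84 = 75948.44 s → 21.10 hours.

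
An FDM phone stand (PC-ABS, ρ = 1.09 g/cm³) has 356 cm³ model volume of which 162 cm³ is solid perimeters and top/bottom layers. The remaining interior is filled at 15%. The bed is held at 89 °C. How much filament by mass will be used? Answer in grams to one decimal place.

Infill region: 356 − 162 → 194 cm³.
Infill deposited: 0.15 × 194 → 29.1 cm³.
Total printed volume = 162 + 29.1 = 191.1 cm³.
Mass = 191.1 × 1.09, so 208.299 g.

208.3 g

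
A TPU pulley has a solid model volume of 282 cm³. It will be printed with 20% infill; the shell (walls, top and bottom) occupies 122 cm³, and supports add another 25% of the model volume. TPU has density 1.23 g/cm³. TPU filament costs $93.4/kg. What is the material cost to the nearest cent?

$25.79

Interior volume: 282 − 122 → 160 cm³.
Infill deposited = 0.20 × 160 = 32 cm³.
Support: 0.25 × 282 → 70.5 cm³.
Total extruded = 122 + 32 + 70.5, so 224.5 cm³.
Mass: 224.5 × 1.23 → 276.135 g.
At $93.4/kg: 276.135/1000 × 93.4 = $25.79.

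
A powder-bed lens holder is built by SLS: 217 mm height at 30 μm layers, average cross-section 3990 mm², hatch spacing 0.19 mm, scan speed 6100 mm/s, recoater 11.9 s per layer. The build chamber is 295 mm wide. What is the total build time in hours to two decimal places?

Layers = ⌈217/0.03⌉ = 7234.
Scan path per layer = 3990 / 0.19, so 21000 mm.
Scan time per layer = 21000 / 6100, so 3.4426 s.
Per-layer time = 3.4426 + 11.9 = 15.3426 s.
Build time = 7234 × 15.3426 = 110988.3684 s = 30.83 hours.

30.83 hours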